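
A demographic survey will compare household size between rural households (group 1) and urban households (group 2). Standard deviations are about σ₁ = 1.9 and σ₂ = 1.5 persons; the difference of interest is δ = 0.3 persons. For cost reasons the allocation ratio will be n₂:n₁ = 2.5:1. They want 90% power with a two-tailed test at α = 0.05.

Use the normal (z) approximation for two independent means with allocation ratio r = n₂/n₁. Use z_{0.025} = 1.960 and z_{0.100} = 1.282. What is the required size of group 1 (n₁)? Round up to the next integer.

n₁ = (z_{α/2} + z_β)² · (σ₁² + σ₂²/r) / δ²
   = (1.960 + 1.282)² · (1.9² + 1.5²/2.5) / 0.3²
   = 10.5106 · (3.61 + 0.9) / 0.09
   = 10.5106 · 4.51 / 0.09
   = 526.70
Round up → n₁ = 527; n₂ = r·n₁ = 2.5 × 527 = 1318.

n₁ = 527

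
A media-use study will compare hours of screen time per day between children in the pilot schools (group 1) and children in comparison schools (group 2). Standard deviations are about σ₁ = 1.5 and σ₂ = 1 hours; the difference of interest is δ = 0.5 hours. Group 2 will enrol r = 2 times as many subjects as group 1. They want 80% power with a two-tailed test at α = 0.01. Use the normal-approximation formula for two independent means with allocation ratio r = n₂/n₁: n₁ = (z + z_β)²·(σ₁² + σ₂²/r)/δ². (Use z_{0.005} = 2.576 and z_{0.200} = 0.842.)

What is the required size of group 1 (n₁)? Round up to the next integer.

n₁ = (z_{α/2} + z_β)² · (σ₁² + σ₂²/r) / δ²
   = (2.576 + 0.842)² · (1.5² + 1²/2) / 0.5²
   = 11.6827 · (2.25 + 0.5) / 0.25
   = 11.6827 · 2.75 / 0.25
   = 128.51
Round up → n₁ = 129; n₂ = r·n₁ = 2 × 129 = 258.

n₁ = 129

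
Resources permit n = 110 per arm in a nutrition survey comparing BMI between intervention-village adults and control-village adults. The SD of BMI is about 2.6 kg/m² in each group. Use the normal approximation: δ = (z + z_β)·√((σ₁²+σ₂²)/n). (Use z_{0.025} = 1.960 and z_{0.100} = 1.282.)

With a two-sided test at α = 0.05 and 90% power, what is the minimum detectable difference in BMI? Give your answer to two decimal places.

δ = (z_{α/2} + z_β) · √((σ₁²+σ₂²)/n)
  = (1.960 + 1.282) · √(13.52/110)
  = 3.242 · √0.12291
  = 3.242 · 0.3506
  = 1.1366

Minimum detectable difference ≈ 1.14 kg/m²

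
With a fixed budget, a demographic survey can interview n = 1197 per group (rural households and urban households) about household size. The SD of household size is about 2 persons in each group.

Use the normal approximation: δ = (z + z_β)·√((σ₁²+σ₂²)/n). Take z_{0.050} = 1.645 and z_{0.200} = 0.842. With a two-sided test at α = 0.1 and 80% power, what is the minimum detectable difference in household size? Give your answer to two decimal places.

Minimum detectable difference ≈ 0.20 persons

δ = (z_{α/2} + z_β) · √((σ₁²+σ₂²)/n)
  = (1.645 + 0.842) · √(8/1197)
  = 2.487 · √0.00668
  = 2.487 · 0.0818
  = 0.2033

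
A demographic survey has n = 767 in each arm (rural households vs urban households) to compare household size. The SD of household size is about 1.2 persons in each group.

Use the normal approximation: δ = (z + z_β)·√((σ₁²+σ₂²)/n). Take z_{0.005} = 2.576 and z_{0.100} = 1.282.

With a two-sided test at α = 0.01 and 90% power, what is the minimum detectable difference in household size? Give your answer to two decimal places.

Minimum detectable difference ≈ 0.24 persons

δ = (z_{α/2} + z_β) · √((σ₁²+σ₂²)/n)
  = (2.576 + 1.282) · √(2.88/767)
  = 3.858 · √0.00375
  = 3.858 · 0.0613
  = 0.2364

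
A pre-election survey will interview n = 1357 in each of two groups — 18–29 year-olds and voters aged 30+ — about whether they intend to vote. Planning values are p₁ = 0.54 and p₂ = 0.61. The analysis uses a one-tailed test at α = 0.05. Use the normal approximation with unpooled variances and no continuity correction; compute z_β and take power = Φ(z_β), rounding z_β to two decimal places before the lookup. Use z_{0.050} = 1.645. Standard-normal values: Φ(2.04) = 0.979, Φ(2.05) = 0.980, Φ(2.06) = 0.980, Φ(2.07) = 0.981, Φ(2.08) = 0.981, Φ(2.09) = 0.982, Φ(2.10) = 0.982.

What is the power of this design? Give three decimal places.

Power ≈ 0.980

z_β = |p₁−p₂|·√(n/[p₁q₁+p₂q₂]) − z_α
    = 0.07 · √(1357/0.4863) − 1.645
    = 0.07 · 52.8248 − 1.645
    = 3.6977 − 1.645 = 2.0527 → 2.05
Power = Φ(2.05) = 0.980.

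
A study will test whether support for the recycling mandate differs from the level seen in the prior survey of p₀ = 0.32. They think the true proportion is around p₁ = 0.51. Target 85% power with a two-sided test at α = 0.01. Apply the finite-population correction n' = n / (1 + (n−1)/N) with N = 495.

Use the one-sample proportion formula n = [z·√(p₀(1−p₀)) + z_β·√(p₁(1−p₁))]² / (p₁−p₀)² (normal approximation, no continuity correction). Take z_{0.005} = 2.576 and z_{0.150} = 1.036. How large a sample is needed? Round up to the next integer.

n = 71

n = [z_{α/2}·√(p₀q₀) + z_β·√(p₁q₁)]² / (p₁ − p₀)²
  = [2.576·√(0.32·0.68) + 1.036·√(0.51·0.49)]² / (0.19)²
  = [2.576·0.4665 + 1.036·0.4999]² / 0.0361
  = [1.7195]² / 0.0361
  = 81.91
Finite-population correction (N = 495): 81.91 / (1 + (81.91 − 1)/495) = 70.40.
Round up → n = 71.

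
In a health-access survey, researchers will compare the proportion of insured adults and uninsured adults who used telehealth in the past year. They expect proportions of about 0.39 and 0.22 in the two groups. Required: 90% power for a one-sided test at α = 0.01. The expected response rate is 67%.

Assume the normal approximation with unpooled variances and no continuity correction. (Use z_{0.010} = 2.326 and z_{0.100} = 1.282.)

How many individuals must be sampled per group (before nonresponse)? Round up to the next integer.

n = 276 per group

n = (z_α + z_β)² · [p₁(1−p₁) + p₂(1−p₂)] / (p₁ − p₂)²
  = (2.326 + 1.282)² · (0.39·0.61 + 0.22·0.78) / (0.17)²
  = (3.608)² · (0.2379 + 0.1716) / 0.0289
  = 13.0177 · 0.4095 / 0.0289
  = 184.45
Adjust for 67% response: 184.45 / 0.67 = 275.31.
Round up → n = 276 per group.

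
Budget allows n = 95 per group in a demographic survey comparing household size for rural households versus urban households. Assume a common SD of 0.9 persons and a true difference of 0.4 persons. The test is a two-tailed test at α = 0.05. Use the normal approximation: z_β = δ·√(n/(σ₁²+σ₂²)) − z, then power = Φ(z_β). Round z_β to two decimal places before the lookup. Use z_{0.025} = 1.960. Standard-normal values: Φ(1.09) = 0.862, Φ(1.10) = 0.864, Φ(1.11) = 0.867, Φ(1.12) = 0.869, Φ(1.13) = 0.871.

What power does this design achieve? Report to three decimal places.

z_β = δ·√(n/(σ₁²+σ₂²)) − z_{α/2}
    = 0.4 · √(95/1.62) − 1.960
    = 0.4 · 7.65780 − 1.960
    = 3.0631 − 1.960 = 1.1031 → 1.10
Power = Φ(1.10) = 0.864.

Power ≈ 0.864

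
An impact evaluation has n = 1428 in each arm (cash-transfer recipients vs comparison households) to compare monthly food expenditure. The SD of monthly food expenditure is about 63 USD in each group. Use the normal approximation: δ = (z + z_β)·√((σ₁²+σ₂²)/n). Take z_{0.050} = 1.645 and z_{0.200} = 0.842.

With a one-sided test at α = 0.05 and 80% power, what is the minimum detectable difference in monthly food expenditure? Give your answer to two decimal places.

δ = (z_α + z_β) · √((σ₁²+σ₂²)/n)
  = (1.645 + 0.842) · √(7938/1428)
  = 2.487 · √5.5588
  = 2.487 · 2.3577
  = 5.8636

Minimum detectable difference ≈ 5.86 USD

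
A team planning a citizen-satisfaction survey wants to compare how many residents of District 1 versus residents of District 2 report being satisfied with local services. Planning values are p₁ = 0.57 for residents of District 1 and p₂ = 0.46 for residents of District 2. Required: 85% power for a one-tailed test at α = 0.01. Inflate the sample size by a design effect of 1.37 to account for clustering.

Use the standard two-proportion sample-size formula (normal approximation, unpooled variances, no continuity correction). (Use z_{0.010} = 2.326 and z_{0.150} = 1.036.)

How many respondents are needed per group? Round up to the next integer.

n = (z_α + z_β)² · [p₁(1−p₁) + p₂(1−p₂)] / (p₁ − p₂)²
  = (2.326 + 1.036)² · (0.57·0.43 + 0.46·0.54) / (0.11)²
  = (3.362)² · (0.2451 + 0.2484) / 0.0121
  = 11.3030 · 0.4935 / 0.0121
  = 461.00
Design effect: 1.37 × 461.00 = 631.56.
Round up → n = 632 per group.

n = 632 per group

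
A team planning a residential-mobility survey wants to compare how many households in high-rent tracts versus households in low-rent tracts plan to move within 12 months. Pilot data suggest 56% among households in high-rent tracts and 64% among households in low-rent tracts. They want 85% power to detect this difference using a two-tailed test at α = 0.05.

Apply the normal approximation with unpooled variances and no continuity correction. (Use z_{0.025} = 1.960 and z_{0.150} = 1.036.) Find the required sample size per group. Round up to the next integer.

n = 669 per group

n = (z_{α/2} + z_β)² · [p₁(1−p₁) + p₂(1−p₂)] / (p₁ − p₂)²
  = (1.960 + 1.036)² · (0.56·0.44 + 0.64·0.36) / (-0.08)²
  = (2.996)² · (0.2464 + 0.2304) / 0.0064
  = 8.9760 · 0.4768 / 0.0064
  = 668.71
Round up → n = 669 per group.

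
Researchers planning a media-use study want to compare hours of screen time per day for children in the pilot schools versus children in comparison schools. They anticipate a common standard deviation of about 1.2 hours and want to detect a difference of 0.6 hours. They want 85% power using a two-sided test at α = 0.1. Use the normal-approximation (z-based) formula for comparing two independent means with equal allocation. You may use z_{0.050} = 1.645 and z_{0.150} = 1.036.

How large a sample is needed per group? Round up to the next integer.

n = 58 per group

n = (z_{α/2} + z_β)² · (σ₁² + σ₂²) / δ²
  = (1.645 + 1.036)² · (2·1.2² = 2.88) / 0.6²
  = 7.1878 · 2.88 / 0.36
  = 57.50
Round up → n = 58 per group.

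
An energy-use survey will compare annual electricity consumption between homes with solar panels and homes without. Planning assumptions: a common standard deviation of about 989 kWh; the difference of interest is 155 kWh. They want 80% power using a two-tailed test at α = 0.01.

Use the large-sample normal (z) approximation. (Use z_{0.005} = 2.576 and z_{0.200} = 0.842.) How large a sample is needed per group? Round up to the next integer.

n = 952 per group

n = (z_{α/2} + z_β)² · (σ₁² + σ₂²) / δ²
  = (2.576 + 0.842)² · (2·989² = 1956242) / 155²
  = 11.6827 · 1956242 / 24025
  = 951.27
Round up → n = 952 per group.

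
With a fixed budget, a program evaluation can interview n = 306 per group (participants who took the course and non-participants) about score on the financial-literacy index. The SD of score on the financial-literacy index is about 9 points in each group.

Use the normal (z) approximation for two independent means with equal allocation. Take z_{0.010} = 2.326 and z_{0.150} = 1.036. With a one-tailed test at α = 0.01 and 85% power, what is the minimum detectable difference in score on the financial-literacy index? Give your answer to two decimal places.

Minimum detectable difference ≈ 2.45 points

δ = (z_α + z_β) · √((σ₁²+σ₂²)/n)
  = (2.326 + 1.036) · √(162/306)
  = 3.362 · √0.52941
  = 3.362 · 0.7276
  = 2.4462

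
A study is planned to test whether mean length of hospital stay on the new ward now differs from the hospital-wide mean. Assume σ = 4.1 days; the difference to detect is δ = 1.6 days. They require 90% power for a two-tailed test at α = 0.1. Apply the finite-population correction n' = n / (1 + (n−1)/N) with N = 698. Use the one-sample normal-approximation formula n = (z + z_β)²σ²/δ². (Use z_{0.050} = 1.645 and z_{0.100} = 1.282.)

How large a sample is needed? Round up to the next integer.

n = (z_{α/2} + z_β)² · σ² / δ²
  = (1.645 + 1.282)² · 4.1² / 1.6²
  = 8.5673 · 16.81 / 2.56
  = 56.26
Finite-population correction (N = 698): 56.26 / (1 + (56.26 − 1)/698) = 52.13.
Round up → n = 53.

n = 53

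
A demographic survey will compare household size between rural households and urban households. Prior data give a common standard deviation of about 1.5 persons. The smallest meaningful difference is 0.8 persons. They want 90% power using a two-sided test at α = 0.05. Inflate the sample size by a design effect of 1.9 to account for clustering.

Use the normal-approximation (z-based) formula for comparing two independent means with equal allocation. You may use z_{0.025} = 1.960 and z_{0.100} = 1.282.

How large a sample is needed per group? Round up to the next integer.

n = 141 per group

n = (z_{α/2} + z_β)² · (σ₁² + σ₂²) / δ²
  = (1.960 + 1.282)² · (2·1.5² = 4.5) / 0.8²
  = 10.5106 · 4.5 / 0.64
  = 73.90
Design effect: 1.9 × 73.90 = 140.41.
Round up → n = 141 per group.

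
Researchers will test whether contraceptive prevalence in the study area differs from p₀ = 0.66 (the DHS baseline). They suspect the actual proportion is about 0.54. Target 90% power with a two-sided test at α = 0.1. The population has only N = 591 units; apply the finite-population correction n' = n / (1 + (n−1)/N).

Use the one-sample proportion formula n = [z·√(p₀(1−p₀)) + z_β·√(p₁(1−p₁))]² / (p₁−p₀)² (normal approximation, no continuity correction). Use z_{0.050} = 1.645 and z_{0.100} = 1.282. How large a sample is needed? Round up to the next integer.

n = [z_{α/2}·√(p₀q₀) + z_β·√(p₁q₁)]² / (p₁ − p₀)²
  = [1.645·√(0.66·0.34) + 1.282·√(0.54·0.46)]² / (-0.12)²
  = [1.645·0.4737 + 1.282·0.4984]² / 0.0144
  = [1.4182]² / 0.0144
  = 139.67
Finite-population correction (N = 591): 139.67 / (1 + (139.67 − 1)/591) = 113.13.
Round up → n = 114.

n = 114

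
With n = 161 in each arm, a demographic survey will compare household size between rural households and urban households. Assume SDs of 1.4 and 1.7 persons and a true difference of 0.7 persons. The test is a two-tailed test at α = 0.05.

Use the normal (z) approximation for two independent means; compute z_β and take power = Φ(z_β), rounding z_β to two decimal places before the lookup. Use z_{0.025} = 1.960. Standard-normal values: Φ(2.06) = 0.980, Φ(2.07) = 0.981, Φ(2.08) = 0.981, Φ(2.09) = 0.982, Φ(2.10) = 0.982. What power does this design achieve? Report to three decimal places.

z_β = δ·√(n/(σ₁²+σ₂²)) − z_{α/2}
    = 0.7 · √(161/4.85) − 1.960
    = 0.7 · 5.76159 − 1.960
    = 4.0331 − 1.960 = 2.0731 → 2.07
Power = Φ(2.07) = 0.981.

Power ≈ 0.981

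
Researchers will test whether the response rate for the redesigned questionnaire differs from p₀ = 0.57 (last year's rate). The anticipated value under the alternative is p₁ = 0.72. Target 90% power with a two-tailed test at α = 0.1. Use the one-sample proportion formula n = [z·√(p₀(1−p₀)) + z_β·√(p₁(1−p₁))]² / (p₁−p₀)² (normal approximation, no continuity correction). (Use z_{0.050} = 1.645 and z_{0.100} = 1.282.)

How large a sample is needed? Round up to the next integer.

n = 86

n = [z_{α/2}·√(p₀q₀) + z_β·√(p₁q₁)]² / (p₁ − p₀)²
  = [1.645·√(0.57·0.43) + 1.282·√(0.72·0.28)]² / (0.15)²
  = [1.645·0.4951 + 1.282·0.4490]² / 0.0225
  = [1.3900]² / 0.0225
  = 85.87
Round up → n = 86.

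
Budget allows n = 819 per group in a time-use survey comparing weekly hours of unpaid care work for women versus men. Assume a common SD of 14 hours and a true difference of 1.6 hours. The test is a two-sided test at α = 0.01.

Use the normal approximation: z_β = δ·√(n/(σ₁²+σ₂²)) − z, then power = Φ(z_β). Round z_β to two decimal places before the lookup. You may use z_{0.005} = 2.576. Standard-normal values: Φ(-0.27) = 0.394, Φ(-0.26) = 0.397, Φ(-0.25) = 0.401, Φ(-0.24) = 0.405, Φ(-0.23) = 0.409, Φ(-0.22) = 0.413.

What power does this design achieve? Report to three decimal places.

Power ≈ 0.397

z_β = δ·√(n/(σ₁²+σ₂²)) − z_{α/2}
    = 1.6 · √(819/392) − 2.576
    = 1.6 · 1.44544 − 2.576
    = 2.3127 − 2.576 = -0.2633 → -0.26
Power = Φ(-0.26) = 0.397.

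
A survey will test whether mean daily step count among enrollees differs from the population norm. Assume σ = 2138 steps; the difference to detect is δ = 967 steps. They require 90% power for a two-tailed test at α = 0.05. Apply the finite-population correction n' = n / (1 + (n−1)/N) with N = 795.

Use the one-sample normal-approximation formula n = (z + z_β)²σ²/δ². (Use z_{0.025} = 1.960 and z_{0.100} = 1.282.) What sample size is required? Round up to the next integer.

n = (z_{α/2} + z_β)² · σ² / δ²
  = (1.960 + 1.282)² · 2138² / 967²
  = 10.5106 · 4571044 / 935089
  = 51.38
Finite-population correction (N = 795): 51.38 / (1 + (51.38 − 1)/795) = 48.32.
Round up → n = 49.

n = 49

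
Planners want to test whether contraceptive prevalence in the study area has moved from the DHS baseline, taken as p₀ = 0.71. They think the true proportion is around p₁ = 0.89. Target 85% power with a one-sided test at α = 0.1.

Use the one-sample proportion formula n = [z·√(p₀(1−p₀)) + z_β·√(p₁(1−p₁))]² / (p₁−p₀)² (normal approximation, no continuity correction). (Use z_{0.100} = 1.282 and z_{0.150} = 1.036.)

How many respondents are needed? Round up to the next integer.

n = [z_α·√(p₀q₀) + z_β·√(p₁q₁)]² / (p₁ − p₀)²
  = [1.282·√(0.71·0.29) + 1.036·√(0.89·0.11)]² / (0.18)²
  = [1.282·0.4538 + 1.036·0.3129]² / 0.0324
  = [0.9059]² / 0.0324
  = 25.33
Round up → n = 26.

n = 26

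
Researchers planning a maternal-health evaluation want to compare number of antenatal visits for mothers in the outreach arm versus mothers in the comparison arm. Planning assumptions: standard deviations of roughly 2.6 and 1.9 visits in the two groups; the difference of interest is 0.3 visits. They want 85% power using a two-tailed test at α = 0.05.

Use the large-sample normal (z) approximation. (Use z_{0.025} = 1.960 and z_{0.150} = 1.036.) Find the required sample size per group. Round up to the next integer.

n = 1035 per group

n = (z_{α/2} + z_β)² · (σ₁² + σ₂²) / δ²
  = (1.960 + 1.036)² · (2.6² + 1.9² = 10.37) / 0.3²
  = 8.9760 · 10.37 / 0.09
  = 1034.24
Round up → n = 1035 per group.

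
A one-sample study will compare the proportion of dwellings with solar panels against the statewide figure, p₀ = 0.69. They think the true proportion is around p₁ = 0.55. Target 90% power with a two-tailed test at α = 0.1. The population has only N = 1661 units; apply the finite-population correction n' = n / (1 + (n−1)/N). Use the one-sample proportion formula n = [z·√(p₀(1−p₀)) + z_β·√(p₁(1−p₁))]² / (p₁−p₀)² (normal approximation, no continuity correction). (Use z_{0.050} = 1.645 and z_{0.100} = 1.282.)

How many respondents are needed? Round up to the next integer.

n = [z_{α/2}·√(p₀q₀) + z_β·√(p₁q₁)]² / (p₁ − p₀)²
  = [1.645·√(0.69·0.31) + 1.282·√(0.55·0.45)]² / (-0.14)²
  = [1.645·0.4625 + 1.282·0.4975]² / 0.0196
  = [1.3986]² / 0.0196
  = 99.80
Finite-population correction (N = 1661): 99.80 / (1 + (99.80 − 1)/1661) = 94.20.
Round up → n = 95.

n = 95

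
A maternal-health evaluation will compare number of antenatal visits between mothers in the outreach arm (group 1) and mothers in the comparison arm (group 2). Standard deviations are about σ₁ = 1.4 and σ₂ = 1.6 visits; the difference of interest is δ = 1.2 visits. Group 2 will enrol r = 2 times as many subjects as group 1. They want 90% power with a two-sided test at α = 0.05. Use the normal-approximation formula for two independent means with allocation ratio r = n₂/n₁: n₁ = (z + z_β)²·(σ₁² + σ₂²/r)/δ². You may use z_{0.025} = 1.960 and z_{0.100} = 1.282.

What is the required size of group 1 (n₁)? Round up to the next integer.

n₁ = 24

n₁ = (z_{α/2} + z_β)² · (σ₁² + σ₂²/r) / δ²
   = (1.960 + 1.282)² · (1.4² + 1.6²/2) / 1.2²
   = 10.5106 · (1.96 + 1.28) / 1.44
   = 10.5106 · 3.24 / 1.44
   = 23.65
Round up → n₁ = 24; n₂ = r·n₁ = 2 × 24 = 48.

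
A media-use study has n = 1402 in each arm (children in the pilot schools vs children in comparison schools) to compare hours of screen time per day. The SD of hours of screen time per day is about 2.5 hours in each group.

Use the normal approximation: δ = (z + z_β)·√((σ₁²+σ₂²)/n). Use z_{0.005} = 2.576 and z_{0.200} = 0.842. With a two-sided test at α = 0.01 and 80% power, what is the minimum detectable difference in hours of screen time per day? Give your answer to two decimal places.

δ = (z_{α/2} + z_β) · √((σ₁²+σ₂²)/n)
  = (2.576 + 0.842) · √(12.5/1402)
  = 3.418 · √0.00892
  = 3.418 · 0.0944
  = 0.3227

Minimum detectable difference ≈ 0.32 hours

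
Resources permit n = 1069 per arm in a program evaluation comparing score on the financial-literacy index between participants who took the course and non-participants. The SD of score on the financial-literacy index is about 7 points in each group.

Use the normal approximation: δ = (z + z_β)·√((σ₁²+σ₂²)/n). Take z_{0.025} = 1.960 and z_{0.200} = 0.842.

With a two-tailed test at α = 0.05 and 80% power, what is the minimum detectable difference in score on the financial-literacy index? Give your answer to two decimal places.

δ = (z_{α/2} + z_β) · √((σ₁²+σ₂²)/n)
  = (1.960 + 0.842) · √(98/1069)
  = 2.802 · √0.09167
  = 2.802 · 0.3028
  = 0.8484

Minimum detectable difference ≈ 0.85 points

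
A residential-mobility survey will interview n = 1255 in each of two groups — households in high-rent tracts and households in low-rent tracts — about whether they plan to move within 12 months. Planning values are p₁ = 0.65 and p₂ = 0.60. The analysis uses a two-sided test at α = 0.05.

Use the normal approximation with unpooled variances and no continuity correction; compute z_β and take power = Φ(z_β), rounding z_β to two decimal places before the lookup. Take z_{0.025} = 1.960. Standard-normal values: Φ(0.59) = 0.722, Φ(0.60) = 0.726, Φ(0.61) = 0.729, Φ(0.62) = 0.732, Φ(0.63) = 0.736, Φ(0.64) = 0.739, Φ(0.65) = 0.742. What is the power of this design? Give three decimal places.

Power ≈ 0.736

z_β = |p₁−p₂|·√(n/[p₁q₁+p₂q₂]) − z_{α/2}
    = 0.05 · √(1255/0.4675) − 1.960
    = 0.05 · 51.8121 − 1.960
    = 2.5906 − 1.960 = 0.6306 → 0.63
Power = Φ(0.63) = 0.736.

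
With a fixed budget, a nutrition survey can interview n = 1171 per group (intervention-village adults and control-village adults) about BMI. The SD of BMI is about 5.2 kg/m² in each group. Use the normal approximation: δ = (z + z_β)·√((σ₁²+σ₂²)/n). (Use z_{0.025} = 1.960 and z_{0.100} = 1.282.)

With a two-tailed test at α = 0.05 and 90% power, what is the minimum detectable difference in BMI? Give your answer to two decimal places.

Minimum detectable difference ≈ 0.70 kg/m²

δ = (z_{α/2} + z_β) · √((σ₁²+σ₂²)/n)
  = (1.960 + 1.282) · √(54.08/1171)
  = 3.242 · √0.04618
  = 3.242 · 0.2149
  = 0.6967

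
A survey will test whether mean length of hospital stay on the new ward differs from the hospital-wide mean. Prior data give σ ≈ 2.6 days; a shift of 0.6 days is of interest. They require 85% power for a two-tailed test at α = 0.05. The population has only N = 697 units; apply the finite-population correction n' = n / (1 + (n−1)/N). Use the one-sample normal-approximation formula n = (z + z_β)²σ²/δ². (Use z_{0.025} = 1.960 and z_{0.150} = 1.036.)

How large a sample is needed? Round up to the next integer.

n = 136

n = (z_{α/2} + z_β)² · σ² / δ²
  = (1.960 + 1.036)² · 2.6² / 0.6²
  = 8.9760 · 6.76 / 0.36
  = 168.55
Finite-population correction (N = 697): 168.55 / (1 + (168.55 − 1)/697) = 135.88.
Round up → n = 136.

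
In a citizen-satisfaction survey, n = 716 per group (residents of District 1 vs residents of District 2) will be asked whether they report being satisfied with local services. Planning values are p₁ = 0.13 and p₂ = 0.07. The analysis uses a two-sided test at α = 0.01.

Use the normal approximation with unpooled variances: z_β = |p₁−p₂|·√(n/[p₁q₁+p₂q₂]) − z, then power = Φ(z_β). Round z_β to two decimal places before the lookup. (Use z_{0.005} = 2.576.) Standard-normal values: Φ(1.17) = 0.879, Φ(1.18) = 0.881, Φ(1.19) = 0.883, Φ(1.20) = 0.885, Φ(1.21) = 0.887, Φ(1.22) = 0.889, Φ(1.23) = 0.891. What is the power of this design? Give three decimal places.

Power ≈ 0.891

z_β = |p₁−p₂|·√(n/[p₁q₁+p₂q₂]) − z_{α/2}
    = 0.06 · √(716/0.1782) − 2.576
    = 0.06 · 63.3874 − 2.576
    = 3.8032 − 2.576 = 1.2272 → 1.23
Power = Φ(1.23) = 0.891.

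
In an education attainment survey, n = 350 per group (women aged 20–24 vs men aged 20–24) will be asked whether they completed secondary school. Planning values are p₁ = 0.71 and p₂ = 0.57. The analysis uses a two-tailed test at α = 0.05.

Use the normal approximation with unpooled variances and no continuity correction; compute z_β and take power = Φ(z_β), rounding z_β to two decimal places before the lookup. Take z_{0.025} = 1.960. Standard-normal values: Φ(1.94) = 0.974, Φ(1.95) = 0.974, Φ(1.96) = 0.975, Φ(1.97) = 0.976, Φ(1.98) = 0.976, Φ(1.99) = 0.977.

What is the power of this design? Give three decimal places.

z_β = |p₁−p₂|·√(n/[p₁q₁+p₂q₂]) − z_{α/2}
    = 0.14 · √(350/0.4510) − 1.960
    = 0.14 · 27.8577 − 1.960
    = 3.9001 − 1.960 = 1.9401 → 1.94
Power = Φ(1.94) = 0.974.

Power ≈ 0.974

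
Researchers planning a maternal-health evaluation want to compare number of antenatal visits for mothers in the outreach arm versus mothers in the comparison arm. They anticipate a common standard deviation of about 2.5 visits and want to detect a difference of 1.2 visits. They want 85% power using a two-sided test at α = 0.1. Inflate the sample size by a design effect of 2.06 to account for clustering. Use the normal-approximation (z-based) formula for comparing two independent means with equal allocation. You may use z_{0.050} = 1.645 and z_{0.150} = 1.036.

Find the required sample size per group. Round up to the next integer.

n = (z_{α/2} + z_β)² · (σ₁² + σ₂²) / δ²
  = (1.645 + 1.036)² · (2·2.5² = 12.5) / 1.2²
  = 7.1878 · 12.5 / 1.44
  = 62.39
Design effect: 2.06 × 62.39 = 128.53.
Round up → n = 129 per group.

n = 129 per group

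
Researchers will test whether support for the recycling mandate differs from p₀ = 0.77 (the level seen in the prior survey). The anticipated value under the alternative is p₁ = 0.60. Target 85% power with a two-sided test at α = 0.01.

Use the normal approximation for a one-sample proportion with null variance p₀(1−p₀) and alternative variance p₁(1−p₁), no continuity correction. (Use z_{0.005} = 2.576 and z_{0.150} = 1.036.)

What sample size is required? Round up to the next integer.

n = 88

n = [z_{α/2}·√(p₀q₀) + z_β·√(p₁q₁)]² / (p₁ − p₀)²
  = [2.576·√(0.77·0.23) + 1.036·√(0.60·0.40)]² / (-0.17)²
  = [2.576·0.4208 + 1.036·0.4899]² / 0.0289
  = [1.5916]² / 0.0289
  = 87.65
Round up → n = 88.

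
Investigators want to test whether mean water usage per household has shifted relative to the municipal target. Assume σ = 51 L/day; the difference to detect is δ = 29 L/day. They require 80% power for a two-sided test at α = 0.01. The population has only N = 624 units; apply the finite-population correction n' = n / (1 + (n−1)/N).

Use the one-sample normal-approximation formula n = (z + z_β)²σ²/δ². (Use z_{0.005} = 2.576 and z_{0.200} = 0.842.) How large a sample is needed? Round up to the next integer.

n = 35

n = (z_{α/2} + z_β)² · σ² / δ²
  = (2.576 + 0.842)² · 51² / 29²
  = 11.6827 · 2601 / 841
  = 36.13
Finite-population correction (N = 624): 36.13 / (1 + (36.13 − 1)/624) = 34.21.
Round up → n = 35.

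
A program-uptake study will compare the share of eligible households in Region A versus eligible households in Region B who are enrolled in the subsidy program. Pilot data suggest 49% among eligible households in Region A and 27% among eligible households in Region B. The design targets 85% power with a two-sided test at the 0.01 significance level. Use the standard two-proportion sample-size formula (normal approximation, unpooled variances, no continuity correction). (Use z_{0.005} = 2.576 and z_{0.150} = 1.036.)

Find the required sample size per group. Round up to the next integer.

n = 121 per group

n = (z_{α/2} + z_β)² · [p₁(1−p₁) + p₂(1−p₂)] / (p₁ − p₂)²
  = (2.576 + 1.036)² · (0.49·0.51 + 0.27·0.73) / (0.22)²
  = (3.612)² · (0.2499 + 0.1971) / 0.0484
  = 13.0465 · 0.4470 / 0.0484
  = 120.49
Round up → n = 121 per group.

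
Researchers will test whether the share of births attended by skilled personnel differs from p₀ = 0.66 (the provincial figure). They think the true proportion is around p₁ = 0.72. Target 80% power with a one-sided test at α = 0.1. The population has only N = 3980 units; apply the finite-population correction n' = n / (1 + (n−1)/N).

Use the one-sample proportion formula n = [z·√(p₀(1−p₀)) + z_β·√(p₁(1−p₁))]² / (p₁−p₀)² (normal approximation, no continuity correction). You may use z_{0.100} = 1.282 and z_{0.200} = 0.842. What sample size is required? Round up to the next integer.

n = [z_α·√(p₀q₀) + z_β·√(p₁q₁)]² / (p₁ − p₀)²
  = [1.282·√(0.66·0.34) + 0.842·√(0.72·0.28)]² / (0.06)²
  = [1.282·0.4737 + 0.842·0.4490]² / 0.0036
  = [0.9854]² / 0.0036
  = 269.70
Finite-population correction (N = 3980): 269.70 / (1 + (269.70 − 1)/3980) = 252.64.
Round up → n = 253.

n = 253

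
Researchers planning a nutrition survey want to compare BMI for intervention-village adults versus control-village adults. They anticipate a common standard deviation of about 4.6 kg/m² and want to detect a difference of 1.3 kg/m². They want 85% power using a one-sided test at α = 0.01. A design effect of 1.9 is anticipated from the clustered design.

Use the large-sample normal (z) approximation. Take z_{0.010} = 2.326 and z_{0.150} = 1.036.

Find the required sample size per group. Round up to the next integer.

n = 538 per group

n = (z_α + z_β)² · (σ₁² + σ₂²) / δ²
  = (2.326 + 1.036)² · (2·4.6² = 42.32) / 1.3²
  = 11.3030 · 42.32 / 1.69
  = 283.04
Design effect: 1.9 × 283.04 = 537.78.
Round up → n = 538 per group.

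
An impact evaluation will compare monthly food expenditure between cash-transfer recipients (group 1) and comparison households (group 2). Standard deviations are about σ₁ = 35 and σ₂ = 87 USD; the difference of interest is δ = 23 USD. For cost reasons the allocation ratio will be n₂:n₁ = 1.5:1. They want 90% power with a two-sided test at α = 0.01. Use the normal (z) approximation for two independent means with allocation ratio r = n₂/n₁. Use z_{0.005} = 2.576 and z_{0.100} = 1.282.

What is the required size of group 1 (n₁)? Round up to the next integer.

n₁ = (z_{α/2} + z_β)² · (σ₁² + σ₂²/r) / δ²
   = (2.576 + 1.282)² · (35² + 87²/1.5) / 23²
   = 14.8842 · (1225 + 5046) / 529
   = 14.8842 · 6271 / 529
   = 176.44
Round up → n₁ = 177; n₂ = r·n₁ = 1.5 × 177 = 266.

n₁ = 177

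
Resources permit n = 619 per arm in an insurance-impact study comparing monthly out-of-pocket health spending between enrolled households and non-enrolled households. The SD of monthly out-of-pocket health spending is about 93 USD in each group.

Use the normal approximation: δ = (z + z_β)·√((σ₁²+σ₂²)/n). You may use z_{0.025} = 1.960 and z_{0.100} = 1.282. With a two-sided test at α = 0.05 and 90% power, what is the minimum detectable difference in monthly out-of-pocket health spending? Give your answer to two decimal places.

δ = (z_{α/2} + z_β) · √((σ₁²+σ₂²)/n)
  = (1.960 + 1.282) · √(17298/619)
  = 3.242 · √27.9451
  = 3.242 · 5.2863
  = 17.1382

Minimum detectable difference ≈ 17.14 USD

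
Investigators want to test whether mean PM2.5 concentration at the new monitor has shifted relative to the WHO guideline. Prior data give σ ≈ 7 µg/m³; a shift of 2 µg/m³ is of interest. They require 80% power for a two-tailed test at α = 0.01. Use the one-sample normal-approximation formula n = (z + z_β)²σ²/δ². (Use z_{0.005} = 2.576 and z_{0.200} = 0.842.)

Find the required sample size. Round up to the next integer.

n = 144

n = (z_{α/2} + z_β)² · σ² / δ²
  = (2.576 + 0.842)² · 7² / 2²
  = 11.6827 · 49 / 4
  = 143.11
Round up → n = 144.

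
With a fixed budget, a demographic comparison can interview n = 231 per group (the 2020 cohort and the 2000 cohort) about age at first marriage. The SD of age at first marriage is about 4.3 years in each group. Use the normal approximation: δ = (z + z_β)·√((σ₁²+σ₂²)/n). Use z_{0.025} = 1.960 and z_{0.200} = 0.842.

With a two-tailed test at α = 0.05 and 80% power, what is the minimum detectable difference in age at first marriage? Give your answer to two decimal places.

Minimum detectable difference ≈ 1.12 years

δ = (z_{α/2} + z_β) · √((σ₁²+σ₂²)/n)
  = (1.960 + 0.842) · √(36.98/231)
  = 2.802 · √0.16009
  = 2.802 · 0.4001
  = 1.1211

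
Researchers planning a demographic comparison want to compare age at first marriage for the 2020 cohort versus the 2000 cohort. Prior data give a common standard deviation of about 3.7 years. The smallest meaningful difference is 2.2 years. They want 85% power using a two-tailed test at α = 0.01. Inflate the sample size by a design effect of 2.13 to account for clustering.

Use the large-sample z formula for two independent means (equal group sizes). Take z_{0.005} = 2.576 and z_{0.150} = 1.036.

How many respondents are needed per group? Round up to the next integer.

n = 158 per group

n = (z_{α/2} + z_β)² · (σ₁² + σ₂²) / δ²
  = (2.576 + 1.036)² · (2·3.7² = 27.38) / 2.2²
  = 13.0465 · 27.38 / 4.84
  = 73.80
Design effect: 2.13 × 73.80 = 157.20.
Round up → n = 158 per group.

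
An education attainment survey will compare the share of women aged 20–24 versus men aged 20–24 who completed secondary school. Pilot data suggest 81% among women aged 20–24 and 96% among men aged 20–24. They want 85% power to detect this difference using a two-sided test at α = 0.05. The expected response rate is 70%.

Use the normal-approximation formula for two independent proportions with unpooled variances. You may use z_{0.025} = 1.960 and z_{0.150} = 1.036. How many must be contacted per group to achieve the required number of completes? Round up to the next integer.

n = (z_{α/2} + z_β)² · [p₁(1−p₁) + p₂(1−p₂)] / (p₁ − p₂)²
  = (1.960 + 1.036)² · (0.81·0.19 + 0.96·0.04) / (-0.15)²
  = (2.996)² · (0.1539 + 0.0384) / 0.0225
  = 8.9760 · 0.1923 / 0.0225
  = 76.72
Adjust for 70% response: 76.72 / 0.70 = 109.59.
Round up → n = 110 per group.

n = 110 per group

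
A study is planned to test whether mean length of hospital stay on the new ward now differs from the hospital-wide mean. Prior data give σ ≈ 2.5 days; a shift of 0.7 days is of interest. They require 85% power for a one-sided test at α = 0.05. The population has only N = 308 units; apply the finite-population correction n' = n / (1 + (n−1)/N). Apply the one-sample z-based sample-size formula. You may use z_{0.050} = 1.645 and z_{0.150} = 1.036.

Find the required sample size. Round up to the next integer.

n = 71

n = (z_α + z_β)² · σ² / δ²
  = (1.645 + 1.036)² · 2.5² / 0.7²
  = 7.1878 · 6.25 / 0.49
  = 91.68
Finite-population correction (N = 308): 91.68 / (1 + (91.68 − 1)/308) = 70.83.
Round up → n = 71.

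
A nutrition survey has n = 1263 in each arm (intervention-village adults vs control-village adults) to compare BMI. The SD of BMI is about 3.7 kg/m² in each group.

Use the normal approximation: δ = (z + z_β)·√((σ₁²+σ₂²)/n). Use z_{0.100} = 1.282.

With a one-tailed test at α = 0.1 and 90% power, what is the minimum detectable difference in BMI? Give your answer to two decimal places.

δ = (z_α + z_β) · √((σ₁²+σ₂²)/n)
  = (1.282 + 1.282) · √(27.38/1263)
  = 2.564 · √0.02168
  = 2.564 · 0.1472
  = 0.3775

Minimum detectable difference ≈ 0.38 kg/m²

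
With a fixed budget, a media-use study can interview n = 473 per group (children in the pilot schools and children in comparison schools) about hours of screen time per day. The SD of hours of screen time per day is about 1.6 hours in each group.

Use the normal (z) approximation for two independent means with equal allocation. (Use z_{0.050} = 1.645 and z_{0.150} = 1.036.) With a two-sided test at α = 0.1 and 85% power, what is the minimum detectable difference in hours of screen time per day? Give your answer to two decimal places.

Minimum detectable difference ≈ 0.28 hours

δ = (z_{α/2} + z_β) · √((σ₁²+σ₂²)/n)
  = (1.645 + 1.036) · √(5.12/473)
  = 2.681 · √0.01082
  = 2.681 · 0.1040
  = 0.2789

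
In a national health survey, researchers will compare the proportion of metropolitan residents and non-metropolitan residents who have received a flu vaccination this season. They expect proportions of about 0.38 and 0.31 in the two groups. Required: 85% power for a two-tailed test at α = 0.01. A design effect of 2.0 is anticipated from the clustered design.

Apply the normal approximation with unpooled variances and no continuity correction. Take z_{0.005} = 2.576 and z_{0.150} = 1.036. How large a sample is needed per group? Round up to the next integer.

n = (z_{α/2} + z_β)² · [p₁(1−p₁) + p₂(1−p₂)] / (p₁ − p₂)²
  = (2.576 + 1.036)² · (0.38·0.62 + 0.31·0.69) / (0.07)²
  = (3.612)² · (0.2356 + 0.2139) / 0.0049
  = 13.0465 · 0.4495 / 0.0049
  = 1196.82
Design effect: 2.0 × 1196.82 = 2393.64.
Round up → n = 2394 per group.

n = 2394 per group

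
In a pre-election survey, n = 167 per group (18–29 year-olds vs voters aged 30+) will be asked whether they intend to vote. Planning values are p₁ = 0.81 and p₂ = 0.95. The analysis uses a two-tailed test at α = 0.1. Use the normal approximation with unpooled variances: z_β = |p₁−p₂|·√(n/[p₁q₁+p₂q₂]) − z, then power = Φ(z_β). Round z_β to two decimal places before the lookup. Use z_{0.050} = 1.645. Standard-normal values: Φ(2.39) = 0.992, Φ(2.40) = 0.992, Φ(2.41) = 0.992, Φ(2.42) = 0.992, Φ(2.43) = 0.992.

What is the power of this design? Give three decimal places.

z_β = |p₁−p₂|·√(n/[p₁q₁+p₂q₂]) − z_{α/2}
    = 0.14 · √(167/0.2014) − 1.645
    = 0.14 · 28.7958 − 1.645
    = 4.0314 − 1.645 = 2.3864 → 2.39
Power = Φ(2.39) = 0.992.

Power ≈ 0.992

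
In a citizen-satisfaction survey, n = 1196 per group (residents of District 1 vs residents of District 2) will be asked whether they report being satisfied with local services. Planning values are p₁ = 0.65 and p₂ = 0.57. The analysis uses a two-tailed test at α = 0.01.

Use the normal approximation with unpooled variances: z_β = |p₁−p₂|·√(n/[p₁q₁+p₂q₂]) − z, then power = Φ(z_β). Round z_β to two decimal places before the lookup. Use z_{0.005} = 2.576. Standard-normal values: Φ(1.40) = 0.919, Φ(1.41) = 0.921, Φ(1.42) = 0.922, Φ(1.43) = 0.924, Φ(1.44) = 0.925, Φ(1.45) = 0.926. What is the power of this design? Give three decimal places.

z_β = |p₁−p₂|·√(n/[p₁q₁+p₂q₂]) − z_{α/2}
    = 0.08 · √(1196/0.4726) − 2.576
    = 0.08 · 50.3059 − 2.576
    = 4.0245 − 2.576 = 1.4485 → 1.45
Power = Φ(1.45) = 0.926.

Power ≈ 0.926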